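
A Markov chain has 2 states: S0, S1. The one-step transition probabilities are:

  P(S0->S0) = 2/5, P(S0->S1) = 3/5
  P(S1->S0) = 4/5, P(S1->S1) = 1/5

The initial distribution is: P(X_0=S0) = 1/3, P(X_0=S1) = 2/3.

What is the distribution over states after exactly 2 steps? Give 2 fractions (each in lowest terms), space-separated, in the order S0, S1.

Propagating the distribution step by step (d_{t+1} = d_t * P):
d_0 = (S0=1/3, S1=2/3)
  d_1[S0] = 1/3*2/5 + 2/3*4/5 = 2/3
  d_1[S1] = 1/3*3/5 + 2/3*1/5 = 1/3
d_1 = (S0=2/3, S1=1/3)
  d_2[S0] = 2/3*2/5 + 1/3*4/5 = 8/15
  d_2[S1] = 2/3*3/5 + 1/3*1/5 = 7/15
d_2 = (S0=8/15, S1=7/15)

Answer: 8/15 7/15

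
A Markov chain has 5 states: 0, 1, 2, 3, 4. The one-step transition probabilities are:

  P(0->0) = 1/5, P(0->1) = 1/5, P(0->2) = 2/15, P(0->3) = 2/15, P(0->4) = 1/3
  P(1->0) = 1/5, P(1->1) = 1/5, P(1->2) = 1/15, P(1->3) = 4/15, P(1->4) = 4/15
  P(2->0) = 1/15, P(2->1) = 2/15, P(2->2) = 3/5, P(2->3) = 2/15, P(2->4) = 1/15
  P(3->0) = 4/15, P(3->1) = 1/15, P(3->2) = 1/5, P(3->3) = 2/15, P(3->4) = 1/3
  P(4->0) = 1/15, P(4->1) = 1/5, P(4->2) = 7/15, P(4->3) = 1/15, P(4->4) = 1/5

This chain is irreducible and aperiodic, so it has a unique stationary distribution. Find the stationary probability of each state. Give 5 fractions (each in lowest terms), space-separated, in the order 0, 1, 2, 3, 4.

The stationary distribution satisfies pi = pi * P, i.e.:
  pi_0 = 1/5*pi_0 + 1/5*pi_1 + 1/15*pi_2 + 4/15*pi_3 + 1/15*pi_4
  pi_1 = 1/5*pi_0 + 1/5*pi_1 + 2/15*pi_2 + 1/15*pi_3 + 1/5*pi_4
  pi_2 = 2/15*pi_0 + 1/15*pi_1 + 3/5*pi_2 + 1/5*pi_3 + 7/15*pi_4
  pi_3 = 2/15*pi_0 + 4/15*pi_1 + 2/15*pi_2 + 2/15*pi_3 + 1/15*pi_4
  pi_4 = 1/3*pi_0 + 4/15*pi_1 + 1/15*pi_2 + 1/3*pi_3 + 1/5*pi_4
with normalization: pi_0 + pi_1 + pi_2 + pi_3 + pi_4 = 1.

Using the first 4 balance equations plus normalization, the linear system A*pi = b is:
  [-4/5, 1/5, 1/15, 4/15, 1/15] . pi = 0
  [1/5, -4/5, 2/15, 1/15, 1/5] . pi = 0
  [2/15, 1/15, -2/5, 1/5, 7/15] . pi = 0
  [2/15, 4/15, 2/15, -13/15, 1/15] . pi = 0
  [1, 1, 1, 1, 1] . pi = 1

Solving yields:
  pi_0 = 4724/35377
  pi_1 = 5534/35377
  pi_2 = 13143/35377
  pi_3 = 4989/35377
  pi_4 = 411/2081

Verification (pi * P):
  4724/35377*1/5 + 5534/35377*1/5 + 13143/35377*1/15 + 4989/35377*4/15 + 411/2081*1/15 = 4724/35377 = pi_0  (ok)
  4724/35377*1/5 + 5534/35377*1/5 + 13143/35377*2/15 + 4989/35377*1/15 + 411/2081*1/5 = 5534/35377 = pi_1  (ok)
  4724/35377*2/15 + 5534/35377*1/15 + 13143/35377*3/5 + 4989/35377*1/5 + 411/2081*7/15 = 13143/35377 = pi_2  (ok)
  4724/35377*2/15 + 5534/35377*4/15 + 13143/35377*2/15 + 4989/35377*2/15 + 411/2081*1/15 = 4989/35377 = pi_3  (ok)
  4724/35377*1/3 + 5534/35377*4/15 + 13143/35377*1/15 + 4989/35377*1/3 + 411/2081*1/5 = 411/2081 = pi_4  (ok)

Answer: 4724/35377 5534/35377 13143/35377 4989/35377 411/2081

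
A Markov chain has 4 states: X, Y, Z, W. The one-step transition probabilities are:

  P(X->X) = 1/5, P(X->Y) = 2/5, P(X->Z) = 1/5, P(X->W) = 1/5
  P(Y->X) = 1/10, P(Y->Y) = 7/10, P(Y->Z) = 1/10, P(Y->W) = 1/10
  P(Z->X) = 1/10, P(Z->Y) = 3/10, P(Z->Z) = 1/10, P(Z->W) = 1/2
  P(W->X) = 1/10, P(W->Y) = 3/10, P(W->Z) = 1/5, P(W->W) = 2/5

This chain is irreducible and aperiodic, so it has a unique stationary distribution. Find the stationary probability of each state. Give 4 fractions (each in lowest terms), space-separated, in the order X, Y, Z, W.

The stationary distribution satisfies pi = pi * P, i.e.:
  pi_X = 1/5*pi_X + 1/10*pi_Y + 1/10*pi_Z + 1/10*pi_W
  pi_Y = 2/5*pi_X + 7/10*pi_Y + 3/10*pi_Z + 3/10*pi_W
  pi_Z = 1/5*pi_X + 1/10*pi_Y + 1/10*pi_Z + 1/5*pi_W
  pi_W = 1/5*pi_X + 1/10*pi_Y + 1/2*pi_Z + 2/5*pi_W
with normalization: pi_X + pi_Y + pi_Z + pi_W = 1.

Using the first 3 balance equations plus normalization, the linear system A*pi = b is:
  [-4/5, 1/10, 1/10, 1/10] . pi = 0
  [2/5, -3/10, 3/10, 3/10] . pi = 0
  [1/5, 1/10, -9/10, 1/5] . pi = 0
  [1, 1, 1, 1] . pi = 1

Solving yields:
  pi_X = 1/9
  pi_Y = 14/27
  pi_Z = 40/297
  pi_W = 70/297

Verification (pi * P):
  1/9*1/5 + 14/27*1/10 + 40/297*1/10 + 70/297*1/10 = 1/9 = pi_X  (ok)
  1/9*2/5 + 14/27*7/10 + 40/297*3/10 + 70/297*3/10 = 14/27 = pi_Y  (ok)
  1/9*1/5 + 14/27*1/10 + 40/297*1/10 + 70/297*1/5 = 40/297 = pi_Z  (ok)
  1/9*1/5 + 14/27*1/10 + 40/297*1/2 + 70/297*2/5 = 70/297 = pi_W  (ok)

Answer: 1/9 14/27 40/297 70/297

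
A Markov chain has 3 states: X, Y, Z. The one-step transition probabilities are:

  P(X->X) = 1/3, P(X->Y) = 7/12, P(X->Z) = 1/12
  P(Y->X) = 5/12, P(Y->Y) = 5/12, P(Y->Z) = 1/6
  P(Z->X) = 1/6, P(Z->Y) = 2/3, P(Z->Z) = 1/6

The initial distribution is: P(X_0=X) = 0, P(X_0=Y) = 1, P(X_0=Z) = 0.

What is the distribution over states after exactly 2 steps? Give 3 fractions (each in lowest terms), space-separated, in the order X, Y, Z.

Answer: 49/144 19/36 19/144

Derivation:
Propagating the distribution step by step (d_{t+1} = d_t * P):
d_0 = (X=0, Y=1, Z=0)
  d_1[X] = 0*1/3 + 1*5/12 + 0*1/6 = 5/12
  d_1[Y] = 0*7/12 + 1*5/12 + 0*2/3 = 5/12
  d_1[Z] = 0*1/12 + 1*1/6 + 0*1/6 = 1/6
d_1 = (X=5/12, Y=5/12, Z=1/6)
  d_2[X] = 5/12*1/3 + 5/12*5/12 + 1/6*1/6 = 49/144
  d_2[Y] = 5/12*7/12 + 5/12*5/12 + 1/6*2/3 = 19/36
  d_2[Z] = 5/12*1/12 + 5/12*1/6 + 1/6*1/6 = 19/144
d_2 = (X=49/144, Y=19/36, Z=19/144)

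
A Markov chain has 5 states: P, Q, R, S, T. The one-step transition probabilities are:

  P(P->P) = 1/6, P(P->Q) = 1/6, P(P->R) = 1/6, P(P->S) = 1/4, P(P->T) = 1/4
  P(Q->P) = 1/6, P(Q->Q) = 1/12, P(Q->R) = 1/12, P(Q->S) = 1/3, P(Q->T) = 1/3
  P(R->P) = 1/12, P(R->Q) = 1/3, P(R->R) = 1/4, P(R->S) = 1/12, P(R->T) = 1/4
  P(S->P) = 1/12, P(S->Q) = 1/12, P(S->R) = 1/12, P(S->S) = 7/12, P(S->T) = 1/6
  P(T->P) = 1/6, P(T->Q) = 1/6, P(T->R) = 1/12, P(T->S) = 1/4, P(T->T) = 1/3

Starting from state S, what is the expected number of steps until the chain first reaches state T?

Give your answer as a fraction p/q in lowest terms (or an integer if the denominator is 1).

Answer: 15684/3203

Derivation:
Let h_i = expected steps to first reach T from state i.
Boundary: h_T = 0.
First-step equations for the other states:
  h_P = 1 + 1/6*h_P + 1/6*h_Q + 1/6*h_R + 1/4*h_S + 1/4*h_T
  h_Q = 1 + 1/6*h_P + 1/12*h_Q + 1/12*h_R + 1/3*h_S + 1/3*h_T
  h_R = 1 + 1/12*h_P + 1/3*h_Q + 1/4*h_R + 1/12*h_S + 1/4*h_T
  h_S = 1 + 1/12*h_P + 1/12*h_Q + 1/12*h_R + 7/12*h_S + 1/6*h_T

Substituting h_T = 0 and rearranging gives the linear system (I - Q) h = 1:
  [5/6, -1/6, -1/6, -1/4] . (h_P, h_Q, h_R, h_S) = 1
  [-1/6, 11/12, -1/12, -1/3] . (h_P, h_Q, h_R, h_S) = 1
  [-1/12, -1/3, 3/4, -1/12] . (h_P, h_Q, h_R, h_S) = 1
  [-1/12, -1/12, -1/12, 5/12] . (h_P, h_Q, h_R, h_S) = 1

Solving yields:
  h_P = 13788/3203
  h_Q = 12912/3203
  h_R = 13284/3203
  h_S = 15684/3203

Starting state is S, so the expected hitting time is h_S = 15684/3203.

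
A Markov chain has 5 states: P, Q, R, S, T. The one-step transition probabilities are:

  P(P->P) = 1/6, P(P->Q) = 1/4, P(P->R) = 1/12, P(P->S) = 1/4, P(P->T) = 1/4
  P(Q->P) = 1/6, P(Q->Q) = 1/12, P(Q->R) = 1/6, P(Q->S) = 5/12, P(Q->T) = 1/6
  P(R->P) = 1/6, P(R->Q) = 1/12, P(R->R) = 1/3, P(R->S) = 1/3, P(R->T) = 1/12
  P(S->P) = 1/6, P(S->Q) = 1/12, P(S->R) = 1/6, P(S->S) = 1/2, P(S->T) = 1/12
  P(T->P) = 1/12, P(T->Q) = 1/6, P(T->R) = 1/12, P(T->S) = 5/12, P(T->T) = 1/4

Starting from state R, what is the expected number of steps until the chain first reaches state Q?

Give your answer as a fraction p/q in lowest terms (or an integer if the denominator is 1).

Answer: 183/22

Derivation:
Let h_i = expected steps to first reach Q from state i.
Boundary: h_Q = 0.
First-step equations for the other states:
  h_P = 1 + 1/6*h_P + 1/4*h_Q + 1/12*h_R + 1/4*h_S + 1/4*h_T
  h_R = 1 + 1/6*h_P + 1/12*h_Q + 1/3*h_R + 1/3*h_S + 1/12*h_T
  h_S = 1 + 1/6*h_P + 1/12*h_Q + 1/6*h_R + 1/2*h_S + 1/12*h_T
  h_T = 1 + 1/12*h_P + 1/6*h_Q + 1/12*h_R + 5/12*h_S + 1/4*h_T

Substituting h_Q = 0 and rearranging gives the linear system (I - Q) h = 1:
  [5/6, -1/12, -1/4, -1/4] . (h_P, h_R, h_S, h_T) = 1
  [-1/6, 2/3, -1/3, -1/12] . (h_P, h_R, h_S, h_T) = 1
  [-1/6, -1/6, 1/2, -1/12] . (h_P, h_R, h_S, h_T) = 1
  [-1/12, -1/12, -5/12, 3/4] . (h_P, h_R, h_S, h_T) = 1

Solving yields:
  h_P = 75/11
  h_R = 183/22
  h_S = 183/22
  h_T = 84/11

Starting state is R, so the expected hitting time is h_R = 183/22.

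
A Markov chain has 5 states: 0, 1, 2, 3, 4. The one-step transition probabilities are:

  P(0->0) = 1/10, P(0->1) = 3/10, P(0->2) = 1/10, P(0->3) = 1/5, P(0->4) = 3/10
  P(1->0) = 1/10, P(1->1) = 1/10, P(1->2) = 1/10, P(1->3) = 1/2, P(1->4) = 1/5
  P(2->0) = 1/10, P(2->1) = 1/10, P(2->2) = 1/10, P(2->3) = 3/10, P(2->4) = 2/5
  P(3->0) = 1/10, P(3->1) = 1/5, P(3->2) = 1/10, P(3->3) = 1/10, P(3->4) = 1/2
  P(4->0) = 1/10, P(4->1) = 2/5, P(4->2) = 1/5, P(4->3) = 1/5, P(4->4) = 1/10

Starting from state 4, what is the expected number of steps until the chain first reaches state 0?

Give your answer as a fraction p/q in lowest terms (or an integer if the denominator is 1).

Answer: 10

Derivation:
Let h_i = expected steps to first reach 0 from state i.
Boundary: h_0 = 0.
First-step equations for the other states:
  h_1 = 1 + 1/10*h_0 + 1/10*h_1 + 1/10*h_2 + 1/2*h_3 + 1/5*h_4
  h_2 = 1 + 1/10*h_0 + 1/10*h_1 + 1/10*h_2 + 3/10*h_3 + 2/5*h_4
  h_3 = 1 + 1/10*h_0 + 1/5*h_1 + 1/10*h_2 + 1/10*h_3 + 1/2*h_4
  h_4 = 1 + 1/10*h_0 + 2/5*h_1 + 1/5*h_2 + 1/5*h_3 + 1/10*h_4

Substituting h_0 = 0 and rearranging gives the linear system (I - Q) h = 1:
  [9/10, -1/10, -1/2, -1/5] . (h_1, h_2, h_3, h_4) = 1
  [-1/10, 9/10, -3/10, -2/5] . (h_1, h_2, h_3, h_4) = 1
  [-1/5, -1/10, 9/10, -1/2] . (h_1, h_2, h_3, h_4) = 1
  [-2/5, -1/5, -1/5, 9/10] . (h_1, h_2, h_3, h_4) = 1

Solving yields:
  h_1 = 10
  h_2 = 10
  h_3 = 10
  h_4 = 10

Starting state is 4, so the expected hitting time is h_4 = 10.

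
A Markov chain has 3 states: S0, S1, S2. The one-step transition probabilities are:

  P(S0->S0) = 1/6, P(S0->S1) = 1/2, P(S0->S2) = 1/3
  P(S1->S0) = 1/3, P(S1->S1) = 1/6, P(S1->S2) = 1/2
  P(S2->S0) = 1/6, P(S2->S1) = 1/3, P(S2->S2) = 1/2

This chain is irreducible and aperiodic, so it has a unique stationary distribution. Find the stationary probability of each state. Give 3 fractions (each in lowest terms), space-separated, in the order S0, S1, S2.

The stationary distribution satisfies pi = pi * P, i.e.:
  pi_S0 = 1/6*pi_S0 + 1/3*pi_S1 + 1/6*pi_S2
  pi_S1 = 1/2*pi_S0 + 1/6*pi_S1 + 1/3*pi_S2
  pi_S2 = 1/3*pi_S0 + 1/2*pi_S1 + 1/2*pi_S2
with normalization: pi_S0 + pi_S1 + pi_S2 = 1.

Using the first 2 balance equations plus normalization, the linear system A*pi = b is:
  [-5/6, 1/3, 1/6] . pi = 0
  [1/2, -5/6, 1/3] . pi = 0
  [1, 1, 1] . pi = 1

Solving yields:
  pi_S0 = 9/41
  pi_S1 = 13/41
  pi_S2 = 19/41

Verification (pi * P):
  9/41*1/6 + 13/41*1/3 + 19/41*1/6 = 9/41 = pi_S0  (ok)
  9/41*1/2 + 13/41*1/6 + 19/41*1/3 = 13/41 = pi_S1  (ok)
  9/41*1/3 + 13/41*1/2 + 19/41*1/2 = 19/41 = pi_S2  (ok)

Answer: 9/41 13/41 19/41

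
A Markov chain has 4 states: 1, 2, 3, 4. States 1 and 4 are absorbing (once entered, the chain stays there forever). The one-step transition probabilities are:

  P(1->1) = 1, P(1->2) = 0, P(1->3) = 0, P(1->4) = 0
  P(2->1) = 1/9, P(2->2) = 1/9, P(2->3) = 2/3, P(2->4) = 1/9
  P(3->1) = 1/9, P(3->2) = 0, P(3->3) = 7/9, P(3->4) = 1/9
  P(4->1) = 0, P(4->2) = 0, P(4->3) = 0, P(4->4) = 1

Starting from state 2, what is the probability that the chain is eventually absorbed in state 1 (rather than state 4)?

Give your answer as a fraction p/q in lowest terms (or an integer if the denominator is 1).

Let a_i = P(absorbed in 1 | start in state i).
Boundary conditions: a_1 = 1, a_4 = 0.
For each transient state i, a_i = sum_j P(i->j) * a_j:
  a_2 = 1/9*a_1 + 1/9*a_2 + 2/3*a_3 + 1/9*a_4
  a_3 = 1/9*a_1 + 0*a_2 + 7/9*a_3 + 1/9*a_4

Substituting a_1 = 1 and a_4 = 0, rearrange to (I - Q) a = r where r[i] = P(i -> 1):
  [8/9, -2/3] . (a_2, a_3) = 1/9
  [0, 2/9] . (a_2, a_3) = 1/9

Solving yields:
  a_2 = 1/2
  a_3 = 1/2

Starting state is 2, so the absorption probability is a_2 = 1/2.

Answer: 1/2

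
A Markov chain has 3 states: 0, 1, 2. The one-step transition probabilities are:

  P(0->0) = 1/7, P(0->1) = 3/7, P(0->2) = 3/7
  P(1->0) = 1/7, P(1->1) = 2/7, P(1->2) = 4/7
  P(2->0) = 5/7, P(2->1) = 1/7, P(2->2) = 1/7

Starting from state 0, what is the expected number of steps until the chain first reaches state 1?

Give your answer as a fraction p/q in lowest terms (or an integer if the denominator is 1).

Let h_i = expected steps to first reach 1 from state i.
Boundary: h_1 = 0.
First-step equations for the other states:
  h_0 = 1 + 1/7*h_0 + 3/7*h_1 + 3/7*h_2
  h_2 = 1 + 5/7*h_0 + 1/7*h_1 + 1/7*h_2

Substituting h_1 = 0 and rearranging gives the linear system (I - Q) h = 1:
  [6/7, -3/7] . (h_0, h_2) = 1
  [-5/7, 6/7] . (h_0, h_2) = 1

Solving yields:
  h_0 = 3
  h_2 = 11/3

Starting state is 0, so the expected hitting time is h_0 = 3.

Answer: 3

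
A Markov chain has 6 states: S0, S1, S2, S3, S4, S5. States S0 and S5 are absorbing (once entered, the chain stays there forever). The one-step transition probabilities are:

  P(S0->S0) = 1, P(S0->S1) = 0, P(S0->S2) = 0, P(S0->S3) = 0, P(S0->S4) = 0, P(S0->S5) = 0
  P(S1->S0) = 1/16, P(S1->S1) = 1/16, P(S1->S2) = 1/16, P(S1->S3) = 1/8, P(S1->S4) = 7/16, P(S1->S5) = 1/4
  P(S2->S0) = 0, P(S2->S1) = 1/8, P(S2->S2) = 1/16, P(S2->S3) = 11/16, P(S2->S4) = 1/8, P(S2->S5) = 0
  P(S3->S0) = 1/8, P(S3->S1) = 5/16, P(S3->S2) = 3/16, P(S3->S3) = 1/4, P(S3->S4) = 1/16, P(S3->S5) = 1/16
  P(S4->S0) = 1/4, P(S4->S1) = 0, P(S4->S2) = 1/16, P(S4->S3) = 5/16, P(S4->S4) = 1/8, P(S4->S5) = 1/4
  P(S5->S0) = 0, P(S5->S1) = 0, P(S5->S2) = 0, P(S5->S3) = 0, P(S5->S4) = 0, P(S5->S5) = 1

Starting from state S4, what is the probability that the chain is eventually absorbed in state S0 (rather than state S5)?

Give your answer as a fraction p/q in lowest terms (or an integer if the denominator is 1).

Answer: 909/1832

Derivation:
Let a_i = P(absorbed in S0 | start in state i).
Boundary conditions: a_S0 = 1, a_S5 = 0.
For each transient state i, a_i = sum_j P(i->j) * a_j:
  a_S1 = 1/16*a_S0 + 1/16*a_S1 + 1/16*a_S2 + 1/8*a_S3 + 7/16*a_S4 + 1/4*a_S5
  a_S2 = 0*a_S0 + 1/8*a_S1 + 1/16*a_S2 + 11/16*a_S3 + 1/8*a_S4 + 0*a_S5
  a_S3 = 1/8*a_S0 + 5/16*a_S1 + 3/16*a_S2 + 1/4*a_S3 + 1/16*a_S4 + 1/16*a_S5
  a_S4 = 1/4*a_S0 + 0*a_S1 + 1/16*a_S2 + 5/16*a_S3 + 1/8*a_S4 + 1/4*a_S5

Substituting a_S0 = 1 and a_S5 = 0, rearrange to (I - Q) a = r where r[i] = P(i -> S0):
  [15/16, -1/16, -1/8, -7/16] . (a_S1, a_S2, a_S3, a_S4) = 1/16
  [-1/8, 15/16, -11/16, -1/8] . (a_S1, a_S2, a_S3, a_S4) = 0
  [-5/16, -3/16, 3/4, -1/16] . (a_S1, a_S2, a_S3, a_S4) = 1/8
  [0, -1/16, -5/16, 7/8] . (a_S1, a_S2, a_S3, a_S4) = 1/4

Solving yields:
  a_S1 = 1451/3664
  a_S2 = 1761/3664
  a_S3 = 1807/3664
  a_S4 = 909/1832

Starting state is S4, so the absorption probability is a_S4 = 909/1832.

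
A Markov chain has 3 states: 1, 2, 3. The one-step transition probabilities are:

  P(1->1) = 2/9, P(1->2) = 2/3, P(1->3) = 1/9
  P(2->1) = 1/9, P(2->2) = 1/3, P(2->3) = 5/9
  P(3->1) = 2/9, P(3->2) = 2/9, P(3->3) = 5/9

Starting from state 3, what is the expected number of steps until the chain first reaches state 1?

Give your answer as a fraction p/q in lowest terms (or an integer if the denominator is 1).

Let h_i = expected steps to first reach 1 from state i.
Boundary: h_1 = 0.
First-step equations for the other states:
  h_2 = 1 + 1/9*h_1 + 1/3*h_2 + 5/9*h_3
  h_3 = 1 + 2/9*h_1 + 2/9*h_2 + 5/9*h_3

Substituting h_1 = 0 and rearranging gives the linear system (I - Q) h = 1:
  [2/3, -5/9] . (h_2, h_3) = 1
  [-2/9, 4/9] . (h_2, h_3) = 1

Solving yields:
  h_2 = 81/14
  h_3 = 36/7

Starting state is 3, so the expected hitting time is h_3 = 36/7.

Answer: 36/7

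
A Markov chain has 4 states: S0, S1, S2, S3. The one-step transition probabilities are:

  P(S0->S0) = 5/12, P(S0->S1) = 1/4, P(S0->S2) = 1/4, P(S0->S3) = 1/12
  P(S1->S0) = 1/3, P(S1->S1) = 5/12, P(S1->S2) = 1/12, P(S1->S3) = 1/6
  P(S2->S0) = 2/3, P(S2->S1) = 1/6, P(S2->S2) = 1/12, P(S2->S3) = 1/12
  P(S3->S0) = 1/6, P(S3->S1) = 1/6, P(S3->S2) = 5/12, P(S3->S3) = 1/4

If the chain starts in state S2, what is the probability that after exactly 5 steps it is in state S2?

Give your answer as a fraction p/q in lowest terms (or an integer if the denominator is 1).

Answer: 12055/62208

Derivation:
Computing P^5 by repeated multiplication:
P^1 =
  S0: [5/12, 1/4, 1/4, 1/12]
  S1: [1/3, 5/12, 1/12, 1/6]
  S2: [2/3, 1/6, 1/12, 1/12]
  S3: [1/6, 1/6, 5/12, 1/4]
P^2 =
  S0: [7/16, 19/72, 13/72, 17/144]
  S1: [13/36, 43/144, 7/36, 7/48]
  S2: [29/72, 19/72, 2/9, 1/9]
  S3: [4/9, 2/9, 7/36, 5/36]
P^3 =
  S0: [709/1728, 155/576, 169/864, 1/8]
  S1: [349/864, 469/1728, 83/432, 229/1728]
  S2: [365/864, 115/432, 3/16, 107/864]
  S3: [89/216, 7/27, 11/54, 1/8]
P^4 =
  S0: [949/2304, 695/2592, 2005/10368, 875/6912]
  S1: [265/648, 5561/20736, 505/2592, 295/2304]
  S2: [4255/10368, 2783/10368, 337/1728, 109/864]
  S3: [1075/2592, 689/2592, 251/1296, 163/1296]
P^5 =
  S0: [102275/248832, 22231/82944, 8053/41472, 15773/124416]
  S1: [51137/124416, 66635/248832, 12079/62208, 31607/248832]
  S2: [51199/124416, 8335/31104, 12055/62208, 15767/124416]
  S3: [12799/31104, 4163/15552, 3023/15552, 437/3456]

(P^5)[S2 -> S2] = 12055/62208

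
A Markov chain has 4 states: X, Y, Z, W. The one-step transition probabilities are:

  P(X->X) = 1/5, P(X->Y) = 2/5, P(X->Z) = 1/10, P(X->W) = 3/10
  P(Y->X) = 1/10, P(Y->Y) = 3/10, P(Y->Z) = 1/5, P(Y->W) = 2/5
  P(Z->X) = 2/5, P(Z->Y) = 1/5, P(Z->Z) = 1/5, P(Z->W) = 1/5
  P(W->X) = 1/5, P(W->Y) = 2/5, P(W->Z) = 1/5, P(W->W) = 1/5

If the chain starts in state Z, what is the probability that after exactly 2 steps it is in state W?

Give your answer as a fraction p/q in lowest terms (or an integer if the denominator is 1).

Answer: 7/25

Derivation:
Computing P^2 by repeated multiplication:
P^1 =
  X: [1/5, 2/5, 1/10, 3/10]
  Y: [1/10, 3/10, 1/5, 2/5]
  Z: [2/5, 1/5, 1/5, 1/5]
  W: [1/5, 2/5, 1/5, 1/5]
P^2 =
  X: [9/50, 17/50, 9/50, 3/10]
  Y: [21/100, 33/100, 19/100, 27/100]
  Z: [11/50, 17/50, 4/25, 7/25]
  W: [1/5, 8/25, 9/50, 3/10]

(P^2)[Z -> W] = 7/25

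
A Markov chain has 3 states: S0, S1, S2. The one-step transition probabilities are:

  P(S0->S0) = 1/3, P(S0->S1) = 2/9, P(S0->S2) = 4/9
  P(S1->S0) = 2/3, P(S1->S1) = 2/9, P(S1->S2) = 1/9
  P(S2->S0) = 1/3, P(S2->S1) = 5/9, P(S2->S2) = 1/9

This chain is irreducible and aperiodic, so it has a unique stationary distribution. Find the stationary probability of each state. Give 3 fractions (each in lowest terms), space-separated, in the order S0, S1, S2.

Answer: 17/39 4/13 10/39

Derivation:
The stationary distribution satisfies pi = pi * P, i.e.:
  pi_S0 = 1/3*pi_S0 + 2/3*pi_S1 + 1/3*pi_S2
  pi_S1 = 2/9*pi_S0 + 2/9*pi_S1 + 5/9*pi_S2
  pi_S2 = 4/9*pi_S0 + 1/9*pi_S1 + 1/9*pi_S2
with normalization: pi_S0 + pi_S1 + pi_S2 = 1.

Using the first 2 balance equations plus normalization, the linear system A*pi = b is:
  [-2/3, 2/3, 1/3] . pi = 0
  [2/9, -7/9, 5/9] . pi = 0
  [1, 1, 1] . pi = 1

Solving yields:
  pi_S0 = 17/39
  pi_S1 = 4/13
  pi_S2 = 10/39

Verification (pi * P):
  17/39*1/3 + 4/13*2/3 + 10/39*1/3 = 17/39 = pi_S0  (ok)
  17/39*2/9 + 4/13*2/9 + 10/39*5/9 = 4/13 = pi_S1  (ok)
  17/39*4/9 + 4/13*1/9 + 10/39*1/9 = 10/39 = pi_S2  (ok)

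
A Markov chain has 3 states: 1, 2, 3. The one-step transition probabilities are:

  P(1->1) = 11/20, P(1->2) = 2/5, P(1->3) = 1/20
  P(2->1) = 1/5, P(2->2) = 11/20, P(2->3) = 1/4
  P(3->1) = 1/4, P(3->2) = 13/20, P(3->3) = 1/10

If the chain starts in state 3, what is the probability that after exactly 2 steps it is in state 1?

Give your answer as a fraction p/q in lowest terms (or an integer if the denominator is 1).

Computing P^2 by repeated multiplication:
P^1 =
  1: [11/20, 2/5, 1/20]
  2: [1/5, 11/20, 1/4]
  3: [1/4, 13/20, 1/10]
P^2 =
  1: [79/200, 189/400, 53/400]
  2: [113/400, 109/200, 69/400]
  3: [117/400, 209/400, 37/200]

(P^2)[3 -> 1] = 117/400

Answer: 117/400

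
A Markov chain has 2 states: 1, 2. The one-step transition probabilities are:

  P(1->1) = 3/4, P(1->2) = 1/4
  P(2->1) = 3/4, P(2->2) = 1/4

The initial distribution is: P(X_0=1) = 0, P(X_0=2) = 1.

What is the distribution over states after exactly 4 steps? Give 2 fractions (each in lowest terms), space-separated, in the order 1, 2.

Propagating the distribution step by step (d_{t+1} = d_t * P):
d_0 = (1=0, 2=1)
  d_1[1] = 0*3/4 + 1*3/4 = 3/4
  d_1[2] = 0*1/4 + 1*1/4 = 1/4
d_1 = (1=3/4, 2=1/4)
  d_2[1] = 3/4*3/4 + 1/4*3/4 = 3/4
  d_2[2] = 3/4*1/4 + 1/4*1/4 = 1/4
d_2 = (1=3/4, 2=1/4)
  d_3[1] = 3/4*3/4 + 1/4*3/4 = 3/4
  d_3[2] = 3/4*1/4 + 1/4*1/4 = 1/4
d_3 = (1=3/4, 2=1/4)
  d_4[1] = 3/4*3/4 + 1/4*3/4 = 3/4
  d_4[2] = 3/4*1/4 + 1/4*1/4 = 1/4
d_4 = (1=3/4, 2=1/4)

Answer: 3/4 1/4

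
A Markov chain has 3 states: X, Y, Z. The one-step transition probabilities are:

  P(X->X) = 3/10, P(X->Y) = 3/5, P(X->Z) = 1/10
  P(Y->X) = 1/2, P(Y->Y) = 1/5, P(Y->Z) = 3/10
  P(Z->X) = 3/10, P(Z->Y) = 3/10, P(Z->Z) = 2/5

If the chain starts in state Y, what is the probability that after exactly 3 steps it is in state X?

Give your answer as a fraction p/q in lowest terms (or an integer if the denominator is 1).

Answer: 193/500

Derivation:
Computing P^3 by repeated multiplication:
P^1 =
  X: [3/10, 3/5, 1/10]
  Y: [1/2, 1/5, 3/10]
  Z: [3/10, 3/10, 2/5]
P^2 =
  X: [21/50, 33/100, 1/4]
  Y: [17/50, 43/100, 23/100]
  Z: [9/25, 9/25, 7/25]
P^3 =
  X: [183/500, 393/1000, 241/1000]
  Y: [193/500, 359/1000, 51/200]
  Z: [93/250, 93/250, 32/125]

(P^3)[Y -> X] = 193/500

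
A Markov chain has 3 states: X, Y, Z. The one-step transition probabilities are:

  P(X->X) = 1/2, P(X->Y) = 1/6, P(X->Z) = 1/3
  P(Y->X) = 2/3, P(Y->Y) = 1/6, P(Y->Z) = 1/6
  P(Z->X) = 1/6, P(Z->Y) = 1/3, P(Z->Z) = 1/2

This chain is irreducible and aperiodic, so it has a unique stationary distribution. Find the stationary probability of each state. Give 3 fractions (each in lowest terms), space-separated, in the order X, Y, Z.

Answer: 13/31 7/31 11/31

Derivation:
The stationary distribution satisfies pi = pi * P, i.e.:
  pi_X = 1/2*pi_X + 2/3*pi_Y + 1/6*pi_Z
  pi_Y = 1/6*pi_X + 1/6*pi_Y + 1/3*pi_Z
  pi_Z = 1/3*pi_X + 1/6*pi_Y + 1/2*pi_Z
with normalization: pi_X + pi_Y + pi_Z = 1.

Using the first 2 balance equations plus normalization, the linear system A*pi = b is:
  [-1/2, 2/3, 1/6] . pi = 0
  [1/6, -5/6, 1/3] . pi = 0
  [1, 1, 1] . pi = 1

Solving yields:
  pi_X = 13/31
  pi_Y = 7/31
  pi_Z = 11/31

Verification (pi * P):
  13/31*1/2 + 7/31*2/3 + 11/31*1/6 = 13/31 = pi_X  (ok)
  13/31*1/6 + 7/31*1/6 + 11/31*1/3 = 7/31 = pi_Y  (ok)
  13/31*1/3 + 7/31*1/6 + 11/31*1/2 = 11/31 = pi_Z  (ok)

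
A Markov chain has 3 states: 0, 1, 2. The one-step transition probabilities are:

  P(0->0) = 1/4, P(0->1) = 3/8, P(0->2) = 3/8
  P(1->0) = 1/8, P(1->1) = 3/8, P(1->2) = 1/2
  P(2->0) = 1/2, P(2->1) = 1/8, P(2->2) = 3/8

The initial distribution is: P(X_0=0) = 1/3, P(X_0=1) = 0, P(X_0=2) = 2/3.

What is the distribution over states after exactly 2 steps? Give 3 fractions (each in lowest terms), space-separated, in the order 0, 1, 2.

Answer: 61/192 9/32 77/192

Derivation:
Propagating the distribution step by step (d_{t+1} = d_t * P):
d_0 = (0=1/3, 1=0, 2=2/3)
  d_1[0] = 1/3*1/4 + 0*1/8 + 2/3*1/2 = 5/12
  d_1[1] = 1/3*3/8 + 0*3/8 + 2/3*1/8 = 5/24
  d_1[2] = 1/3*3/8 + 0*1/2 + 2/3*3/8 = 3/8
d_1 = (0=5/12, 1=5/24, 2=3/8)
  d_2[0] = 5/12*1/4 + 5/24*1/8 + 3/8*1/2 = 61/192
  d_2[1] = 5/12*3/8 + 5/24*3/8 + 3/8*1/8 = 9/32
  d_2[2] = 5/12*3/8 + 5/24*1/2 + 3/8*3/8 = 77/192
d_2 = (0=61/192, 1=9/32, 2=77/192)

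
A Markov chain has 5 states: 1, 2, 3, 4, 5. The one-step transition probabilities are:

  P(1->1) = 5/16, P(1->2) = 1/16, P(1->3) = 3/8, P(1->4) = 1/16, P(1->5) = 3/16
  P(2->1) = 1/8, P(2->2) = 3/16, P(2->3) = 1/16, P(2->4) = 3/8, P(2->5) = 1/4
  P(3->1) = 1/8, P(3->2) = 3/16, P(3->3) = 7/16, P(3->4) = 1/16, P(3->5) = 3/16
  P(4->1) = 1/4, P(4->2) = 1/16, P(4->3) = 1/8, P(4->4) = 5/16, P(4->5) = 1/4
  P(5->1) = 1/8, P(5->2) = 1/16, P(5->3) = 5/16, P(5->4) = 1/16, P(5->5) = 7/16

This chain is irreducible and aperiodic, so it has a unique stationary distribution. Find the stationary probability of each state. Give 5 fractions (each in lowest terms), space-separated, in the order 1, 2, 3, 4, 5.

The stationary distribution satisfies pi = pi * P, i.e.:
  pi_1 = 5/16*pi_1 + 1/8*pi_2 + 1/8*pi_3 + 1/4*pi_4 + 1/8*pi_5
  pi_2 = 1/16*pi_1 + 3/16*pi_2 + 3/16*pi_3 + 1/16*pi_4 + 1/16*pi_5
  pi_3 = 3/8*pi_1 + 1/16*pi_2 + 7/16*pi_3 + 1/8*pi_4 + 5/16*pi_5
  pi_4 = 1/16*pi_1 + 3/8*pi_2 + 1/16*pi_3 + 5/16*pi_4 + 1/16*pi_5
  pi_5 = 3/16*pi_1 + 1/4*pi_2 + 3/16*pi_3 + 1/4*pi_4 + 7/16*pi_5
with normalization: pi_1 + pi_2 + pi_3 + pi_4 + pi_5 = 1.

Using the first 4 balance equations plus normalization, the linear system A*pi = b is:
  [-11/16, 1/8, 1/8, 1/4, 1/8] . pi = 0
  [1/16, -13/16, 3/16, 1/16, 1/16] . pi = 0
  [3/8, 1/16, -9/16, 1/8, 5/16] . pi = 0
  [1/16, 3/8, 1/16, -11/16, 1/16] . pi = 0
  [1, 1, 1, 1, 1] . pi = 1

Solving yields:
  pi_1 = 2802/16097
  pi_2 = 1859/16097
  pi_3 = 9929/32194
  pi_4 = 2116/16097
  pi_5 = 8711/32194

Verification (pi * P):
  2802/16097*5/16 + 1859/16097*1/8 + 9929/32194*1/8 + 2116/16097*1/4 + 8711/32194*1/8 = 2802/16097 = pi_1  (ok)
  2802/16097*1/16 + 1859/16097*3/16 + 9929/32194*3/16 + 2116/16097*1/16 + 8711/32194*1/16 = 1859/16097 = pi_2  (ok)
  2802/16097*3/8 + 1859/16097*1/16 + 9929/32194*7/16 + 2116/16097*1/8 + 8711/32194*5/16 = 9929/32194 = pi_3  (ok)
  2802/16097*1/16 + 1859/16097*3/8 + 9929/32194*1/16 + 2116/16097*5/16 + 8711/32194*1/16 = 2116/16097 = pi_4  (ok)
  2802/16097*3/16 + 1859/16097*1/4 + 9929/32194*3/16 + 2116/16097*1/4 + 8711/32194*7/16 = 8711/32194 = pi_5  (ok)

Answer: 2802/16097 1859/16097 9929/32194 2116/16097 8711/32194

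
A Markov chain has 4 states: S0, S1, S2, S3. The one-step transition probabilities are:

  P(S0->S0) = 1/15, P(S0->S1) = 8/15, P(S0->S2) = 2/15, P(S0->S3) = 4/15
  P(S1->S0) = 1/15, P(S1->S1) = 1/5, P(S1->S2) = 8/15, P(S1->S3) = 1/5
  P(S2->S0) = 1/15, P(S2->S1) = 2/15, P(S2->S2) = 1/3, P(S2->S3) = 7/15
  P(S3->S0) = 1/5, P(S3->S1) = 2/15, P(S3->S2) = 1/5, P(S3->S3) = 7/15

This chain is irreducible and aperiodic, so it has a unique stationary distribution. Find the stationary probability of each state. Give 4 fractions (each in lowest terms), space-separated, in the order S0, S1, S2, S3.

The stationary distribution satisfies pi = pi * P, i.e.:
  pi_S0 = 1/15*pi_S0 + 1/15*pi_S1 + 1/15*pi_S2 + 1/5*pi_S3
  pi_S1 = 8/15*pi_S0 + 1/5*pi_S1 + 2/15*pi_S2 + 2/15*pi_S3
  pi_S2 = 2/15*pi_S0 + 8/15*pi_S1 + 1/3*pi_S2 + 1/5*pi_S3
  pi_S3 = 4/15*pi_S0 + 1/5*pi_S1 + 7/15*pi_S2 + 7/15*pi_S3
with normalization: pi_S0 + pi_S1 + pi_S2 + pi_S3 = 1.

Using the first 3 balance equations plus normalization, the linear system A*pi = b is:
  [-14/15, 1/15, 1/15, 1/5] . pi = 0
  [8/15, -4/5, 2/15, 2/15] . pi = 0
  [2/15, 8/15, -2/3, 1/5] . pi = 0
  [1, 1, 1, 1] . pi = 1

Solving yields:
  pi_S0 = 65/547
  pi_S1 = 106/547
  pi_S2 = 162/547
  pi_S3 = 214/547

Verification (pi * P):
  65/547*1/15 + 106/547*1/15 + 162/547*1/15 + 214/547*1/5 = 65/547 = pi_S0  (ok)
  65/547*8/15 + 106/547*1/5 + 162/547*2/15 + 214/547*2/15 = 106/547 = pi_S1  (ok)
  65/547*2/15 + 106/547*8/15 + 162/547*1/3 + 214/547*1/5 = 162/547 = pi_S2  (ok)
  65/547*4/15 + 106/547*1/5 + 162/547*7/15 + 214/547*7/15 = 214/547 = pi_S3  (ok)

Answer: 65/547 106/547 162/547 214/547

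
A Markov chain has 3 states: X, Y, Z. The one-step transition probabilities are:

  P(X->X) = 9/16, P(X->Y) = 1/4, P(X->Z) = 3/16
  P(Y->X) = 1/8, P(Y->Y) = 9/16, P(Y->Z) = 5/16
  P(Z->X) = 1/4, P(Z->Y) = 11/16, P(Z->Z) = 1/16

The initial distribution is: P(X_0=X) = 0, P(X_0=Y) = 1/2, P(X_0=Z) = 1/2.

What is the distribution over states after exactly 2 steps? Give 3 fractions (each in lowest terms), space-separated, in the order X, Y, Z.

Answer: 59/256 135/256 31/128

Derivation:
Propagating the distribution step by step (d_{t+1} = d_t * P):
d_0 = (X=0, Y=1/2, Z=1/2)
  d_1[X] = 0*9/16 + 1/2*1/8 + 1/2*1/4 = 3/16
  d_1[Y] = 0*1/4 + 1/2*9/16 + 1/2*11/16 = 5/8
  d_1[Z] = 0*3/16 + 1/2*5/16 + 1/2*1/16 = 3/16
d_1 = (X=3/16, Y=5/8, Z=3/16)
  d_2[X] = 3/16*9/16 + 5/8*1/8 + 3/16*1/4 = 59/256
  d_2[Y] = 3/16*1/4 + 5/8*9/16 + 3/16*11/16 = 135/256
  d_2[Z] = 3/16*3/16 + 5/8*5/16 + 3/16*1/16 = 31/128
d_2 = (X=59/256, Y=135/256, Z=31/128)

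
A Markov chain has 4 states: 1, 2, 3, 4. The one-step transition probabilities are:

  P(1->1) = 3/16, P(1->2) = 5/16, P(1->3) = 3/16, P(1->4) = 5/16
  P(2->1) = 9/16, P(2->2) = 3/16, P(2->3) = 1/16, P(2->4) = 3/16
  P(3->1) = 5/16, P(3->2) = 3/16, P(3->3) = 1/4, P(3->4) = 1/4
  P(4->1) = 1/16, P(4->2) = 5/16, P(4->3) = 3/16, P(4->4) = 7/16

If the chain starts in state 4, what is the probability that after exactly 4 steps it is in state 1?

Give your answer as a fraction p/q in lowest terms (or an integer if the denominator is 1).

Answer: 4381/16384

Derivation:
Computing P^4 by repeated multiplication:
P^1 =
  1: [3/16, 5/16, 3/16, 5/16]
  2: [9/16, 3/16, 1/16, 3/16]
  3: [5/16, 3/16, 1/4, 1/4]
  4: [1/16, 5/16, 3/16, 7/16]
P^2 =
  1: [37/128, 1/4, 41/256, 77/256]
  2: [31/128, 9/32, 43/256, 79/256]
  3: [33/128, 33/128, 23/128, 39/128]
  4: [35/128, 1/4, 41/256, 81/256]
P^3 =
  1: [135/512, 535/2048, 681/4096, 1265/4096]
  2: [141/512, 525/2048, 667/4096, 1251/4096]
  3: [275/1024, 33/128, 341/2048, 629/2048]
  4: [67/256, 535/2048, 681/4096, 1273/4096]
P^4 =
  1: [4385/16384, 8489/32768, 10829/65536, 20189/65536]
  2: [4355/16384, 8523/32768, 10855/65536, 20215/65536]
  3: [273/1024, 4251/16384, 5429/32768, 10101/32768]
  4: [4381/16384, 8489/32768, 10829/65536, 20205/65536]

(P^4)[4 -> 1] = 4381/16384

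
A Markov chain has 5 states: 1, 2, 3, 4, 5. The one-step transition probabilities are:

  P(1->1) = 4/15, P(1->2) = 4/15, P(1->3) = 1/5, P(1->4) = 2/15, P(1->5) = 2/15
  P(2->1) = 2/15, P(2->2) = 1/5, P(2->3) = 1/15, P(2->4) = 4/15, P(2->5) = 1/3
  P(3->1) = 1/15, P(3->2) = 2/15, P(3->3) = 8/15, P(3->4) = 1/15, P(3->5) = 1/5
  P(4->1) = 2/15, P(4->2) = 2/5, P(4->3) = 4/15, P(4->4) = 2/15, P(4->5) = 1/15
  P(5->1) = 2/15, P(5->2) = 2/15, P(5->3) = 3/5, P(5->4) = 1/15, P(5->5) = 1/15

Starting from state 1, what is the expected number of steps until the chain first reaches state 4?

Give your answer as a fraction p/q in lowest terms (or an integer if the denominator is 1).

Answer: 623/75

Derivation:
Let h_i = expected steps to first reach 4 from state i.
Boundary: h_4 = 0.
First-step equations for the other states:
  h_1 = 1 + 4/15*h_1 + 4/15*h_2 + 1/5*h_3 + 2/15*h_4 + 2/15*h_5
  h_2 = 1 + 2/15*h_1 + 1/5*h_2 + 1/15*h_3 + 4/15*h_4 + 1/3*h_5
  h_3 = 1 + 1/15*h_1 + 2/15*h_2 + 8/15*h_3 + 1/15*h_4 + 1/5*h_5
  h_5 = 1 + 2/15*h_1 + 2/15*h_2 + 3/5*h_3 + 1/15*h_4 + 1/15*h_5

Substituting h_4 = 0 and rearranging gives the linear system (I - Q) h = 1:
  [11/15, -4/15, -1/5, -2/15] . (h_1, h_2, h_3, h_5) = 1
  [-2/15, 4/5, -1/15, -1/3] . (h_1, h_2, h_3, h_5) = 1
  [-1/15, -2/15, 7/15, -1/5] . (h_1, h_2, h_3, h_5) = 1
  [-2/15, -2/15, -3/5, 14/15] . (h_1, h_2, h_3, h_5) = 1

Solving yields:
  h_1 = 623/75
  h_2 = 1099/150
  h_3 = 236/25
  h_5 = 703/75

Starting state is 1, so the expected hitting time is h_1 = 623/75.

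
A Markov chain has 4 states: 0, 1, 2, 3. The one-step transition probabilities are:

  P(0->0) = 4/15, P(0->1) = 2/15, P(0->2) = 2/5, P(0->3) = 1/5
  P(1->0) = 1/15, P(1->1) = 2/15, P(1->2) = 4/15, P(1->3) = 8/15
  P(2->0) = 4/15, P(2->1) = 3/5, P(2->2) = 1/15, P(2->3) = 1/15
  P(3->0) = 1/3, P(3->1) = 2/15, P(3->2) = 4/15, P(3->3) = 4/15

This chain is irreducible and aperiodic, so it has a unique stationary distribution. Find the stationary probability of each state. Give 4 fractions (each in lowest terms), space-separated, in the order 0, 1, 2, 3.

The stationary distribution satisfies pi = pi * P, i.e.:
  pi_0 = 4/15*pi_0 + 1/15*pi_1 + 4/15*pi_2 + 1/3*pi_3
  pi_1 = 2/15*pi_0 + 2/15*pi_1 + 3/5*pi_2 + 2/15*pi_3
  pi_2 = 2/5*pi_0 + 4/15*pi_1 + 1/15*pi_2 + 4/15*pi_3
  pi_3 = 1/5*pi_0 + 8/15*pi_1 + 1/15*pi_2 + 4/15*pi_3
with normalization: pi_0 + pi_1 + pi_2 + pi_3 = 1.

Using the first 3 balance equations plus normalization, the linear system A*pi = b is:
  [-11/15, 1/15, 4/15, 1/3] . pi = 0
  [2/15, -13/15, 3/5, 2/15] . pi = 0
  [2/5, 4/15, -14/15, 4/15] . pi = 0
  [1, 1, 1, 1] . pi = 1

Solving yields:
  pi_0 = 517/2203
  pi_1 = 549/2203
  pi_2 = 547/2203
  pi_3 = 590/2203

Verification (pi * P):
  517/2203*4/15 + 549/2203*1/15 + 547/2203*4/15 + 590/2203*1/3 = 517/2203 = pi_0  (ok)
  517/2203*2/15 + 549/2203*2/15 + 547/2203*3/5 + 590/2203*2/15 = 549/2203 = pi_1  (ok)
  517/2203*2/5 + 549/2203*4/15 + 547/2203*1/15 + 590/2203*4/15 = 547/2203 = pi_2  (ok)
  517/2203*1/5 + 549/2203*8/15 + 547/2203*1/15 + 590/2203*4/15 = 590/2203 = pi_3  (ok)

Answer: 517/2203 549/2203 547/2203 590/2203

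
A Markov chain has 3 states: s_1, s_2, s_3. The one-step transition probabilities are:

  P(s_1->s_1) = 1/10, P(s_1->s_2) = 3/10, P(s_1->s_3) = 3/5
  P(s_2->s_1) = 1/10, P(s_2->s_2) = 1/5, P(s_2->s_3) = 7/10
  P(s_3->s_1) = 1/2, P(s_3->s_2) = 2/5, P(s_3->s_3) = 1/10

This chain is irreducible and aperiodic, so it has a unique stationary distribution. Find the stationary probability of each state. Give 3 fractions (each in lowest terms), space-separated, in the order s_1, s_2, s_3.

The stationary distribution satisfies pi = pi * P, i.e.:
  pi_s_1 = 1/10*pi_s_1 + 1/10*pi_s_2 + 1/2*pi_s_3
  pi_s_2 = 3/10*pi_s_1 + 1/5*pi_s_2 + 2/5*pi_s_3
  pi_s_3 = 3/5*pi_s_1 + 7/10*pi_s_2 + 1/10*pi_s_3
with normalization: pi_s_1 + pi_s_2 + pi_s_3 = 1.

Using the first 2 balance equations plus normalization, the linear system A*pi = b is:
  [-9/10, 1/10, 1/2] . pi = 0
  [3/10, -4/5, 2/5] . pi = 0
  [1, 1, 1] . pi = 1

Solving yields:
  pi_s_1 = 11/41
  pi_s_2 = 51/164
  pi_s_3 = 69/164

Verification (pi * P):
  11/41*1/10 + 51/164*1/10 + 69/164*1/2 = 11/41 = pi_s_1  (ok)
  11/41*3/10 + 51/164*1/5 + 69/164*2/5 = 51/164 = pi_s_2  (ok)
  11/41*3/5 + 51/164*7/10 + 69/164*1/10 = 69/164 = pi_s_3  (ok)

Answer: 11/41 51/164 69/164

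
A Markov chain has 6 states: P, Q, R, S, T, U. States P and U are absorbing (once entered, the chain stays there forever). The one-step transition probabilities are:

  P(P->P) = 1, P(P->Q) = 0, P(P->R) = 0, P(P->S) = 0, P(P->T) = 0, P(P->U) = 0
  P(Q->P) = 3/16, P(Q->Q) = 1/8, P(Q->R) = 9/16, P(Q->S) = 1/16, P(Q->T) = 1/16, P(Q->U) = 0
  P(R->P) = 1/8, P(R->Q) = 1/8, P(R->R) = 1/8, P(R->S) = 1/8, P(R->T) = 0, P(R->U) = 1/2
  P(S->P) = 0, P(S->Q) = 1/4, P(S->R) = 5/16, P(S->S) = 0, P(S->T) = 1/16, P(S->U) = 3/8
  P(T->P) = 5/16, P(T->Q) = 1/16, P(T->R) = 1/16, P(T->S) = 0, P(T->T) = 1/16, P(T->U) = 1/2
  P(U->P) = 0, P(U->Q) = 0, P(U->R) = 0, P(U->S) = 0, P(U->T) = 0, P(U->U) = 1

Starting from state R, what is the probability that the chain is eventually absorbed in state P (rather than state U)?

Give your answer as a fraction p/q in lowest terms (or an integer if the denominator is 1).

Let a_i = P(absorbed in P | start in state i).
Boundary conditions: a_P = 1, a_U = 0.
For each transient state i, a_i = sum_j P(i->j) * a_j:
  a_Q = 3/16*a_P + 1/8*a_Q + 9/16*a_R + 1/16*a_S + 1/16*a_T + 0*a_U
  a_R = 1/8*a_P + 1/8*a_Q + 1/8*a_R + 1/8*a_S + 0*a_T + 1/2*a_U
  a_S = 0*a_P + 1/4*a_Q + 5/16*a_R + 0*a_S + 1/16*a_T + 3/8*a_U
  a_T = 5/16*a_P + 1/16*a_Q + 1/16*a_R + 0*a_S + 1/16*a_T + 1/2*a_U

Substituting a_P = 1 and a_U = 0, rearrange to (I - Q) a = r where r[i] = P(i -> P):
  [7/8, -9/16, -1/16, -1/16] . (a_Q, a_R, a_S, a_T) = 3/16
  [-1/8, 7/8, -1/8, 0] . (a_Q, a_R, a_S, a_T) = 1/8
  [-1/4, -5/16, 1, -1/16] . (a_Q, a_R, a_S, a_T) = 0
  [-1/16, -1/16, 0, 15/16] . (a_Q, a_R, a_S, a_T) = 5/16

Solving yields:
  a_Q = 1097/2731
  a_R = 623/2731
  a_S = 533/2731
  a_T = 1025/2731

Starting state is R, so the absorption probability is a_R = 623/2731.

Answer: 623/2731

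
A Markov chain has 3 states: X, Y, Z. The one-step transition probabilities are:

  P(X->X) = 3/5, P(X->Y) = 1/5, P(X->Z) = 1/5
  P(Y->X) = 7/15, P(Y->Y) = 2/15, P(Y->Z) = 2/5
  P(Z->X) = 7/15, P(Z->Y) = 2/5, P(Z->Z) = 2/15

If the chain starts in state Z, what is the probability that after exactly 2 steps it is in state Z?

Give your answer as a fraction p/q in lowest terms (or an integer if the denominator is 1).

Computing P^2 by repeated multiplication:
P^1 =
  X: [3/5, 1/5, 1/5]
  Y: [7/15, 2/15, 2/5]
  Z: [7/15, 2/5, 2/15]
P^2 =
  X: [41/75, 17/75, 17/75]
  Y: [119/225, 61/225, 1/5]
  Z: [119/225, 1/5, 61/225]

(P^2)[Z -> Z] = 61/225

Answer: 61/225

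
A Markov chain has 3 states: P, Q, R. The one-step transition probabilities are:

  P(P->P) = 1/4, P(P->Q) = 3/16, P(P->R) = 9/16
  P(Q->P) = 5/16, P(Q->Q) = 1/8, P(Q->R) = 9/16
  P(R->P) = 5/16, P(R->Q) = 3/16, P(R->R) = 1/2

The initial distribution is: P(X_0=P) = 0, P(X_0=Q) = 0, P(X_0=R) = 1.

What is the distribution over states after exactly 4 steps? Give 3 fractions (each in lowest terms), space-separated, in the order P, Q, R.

Answer: 19275/65536 11565/65536 4337/8192

Derivation:
Propagating the distribution step by step (d_{t+1} = d_t * P):
d_0 = (P=0, Q=0, R=1)
  d_1[P] = 0*1/4 + 0*5/16 + 1*5/16 = 5/16
  d_1[Q] = 0*3/16 + 0*1/8 + 1*3/16 = 3/16
  d_1[R] = 0*9/16 + 0*9/16 + 1*1/2 = 1/2
d_1 = (P=5/16, Q=3/16, R=1/2)
  d_2[P] = 5/16*1/4 + 3/16*5/16 + 1/2*5/16 = 75/256
  d_2[Q] = 5/16*3/16 + 3/16*1/8 + 1/2*3/16 = 45/256
  d_2[R] = 5/16*9/16 + 3/16*9/16 + 1/2*1/2 = 17/32
d_2 = (P=75/256, Q=45/256, R=17/32)
  d_3[P] = 75/256*1/4 + 45/256*5/16 + 17/32*5/16 = 1205/4096
  d_3[Q] = 75/256*3/16 + 45/256*1/8 + 17/32*3/16 = 723/4096
  d_3[R] = 75/256*9/16 + 45/256*9/16 + 17/32*1/2 = 271/512
d_3 = (P=1205/4096, Q=723/4096, R=271/512)
  d_4[P] = 1205/4096*1/4 + 723/4096*5/16 + 271/512*5/16 = 19275/65536
  d_4[Q] = 1205/4096*3/16 + 723/4096*1/8 + 271/512*3/16 = 11565/65536
  d_4[R] = 1205/4096*9/16 + 723/4096*9/16 + 271/512*1/2 = 4337/8192
d_4 = (P=19275/65536, Q=11565/65536, R=4337/8192)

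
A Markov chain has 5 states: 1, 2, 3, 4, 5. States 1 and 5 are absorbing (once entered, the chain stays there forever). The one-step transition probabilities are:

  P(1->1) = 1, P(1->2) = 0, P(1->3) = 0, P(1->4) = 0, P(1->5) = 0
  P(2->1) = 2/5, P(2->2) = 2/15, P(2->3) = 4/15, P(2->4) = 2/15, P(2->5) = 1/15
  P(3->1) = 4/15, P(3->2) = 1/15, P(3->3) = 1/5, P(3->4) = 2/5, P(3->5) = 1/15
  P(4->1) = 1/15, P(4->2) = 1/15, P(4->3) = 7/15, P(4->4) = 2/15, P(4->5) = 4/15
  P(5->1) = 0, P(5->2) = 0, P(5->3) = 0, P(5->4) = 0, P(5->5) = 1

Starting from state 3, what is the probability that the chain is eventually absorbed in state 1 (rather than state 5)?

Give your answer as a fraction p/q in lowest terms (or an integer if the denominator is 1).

Answer: 431/684

Derivation:
Let a_i = P(absorbed in 1 | start in state i).
Boundary conditions: a_1 = 1, a_5 = 0.
For each transient state i, a_i = sum_j P(i->j) * a_j:
  a_2 = 2/5*a_1 + 2/15*a_2 + 4/15*a_3 + 2/15*a_4 + 1/15*a_5
  a_3 = 4/15*a_1 + 1/15*a_2 + 1/5*a_3 + 2/5*a_4 + 1/15*a_5
  a_4 = 1/15*a_1 + 1/15*a_2 + 7/15*a_3 + 2/15*a_4 + 4/15*a_5

Substituting a_1 = 1 and a_5 = 0, rearrange to (I - Q) a = r where r[i] = P(i -> 1):
  [13/15, -4/15, -2/15] . (a_2, a_3, a_4) = 2/5
  [-1/15, 4/5, -2/5] . (a_2, a_3, a_4) = 4/15
  [-1/15, -7/15, 13/15] . (a_2, a_3, a_4) = 1/15

Solving yields:
  a_2 = 83/114
  a_3 = 431/684
  a_4 = 17/36

Starting state is 3, so the absorption probability is a_3 = 431/684.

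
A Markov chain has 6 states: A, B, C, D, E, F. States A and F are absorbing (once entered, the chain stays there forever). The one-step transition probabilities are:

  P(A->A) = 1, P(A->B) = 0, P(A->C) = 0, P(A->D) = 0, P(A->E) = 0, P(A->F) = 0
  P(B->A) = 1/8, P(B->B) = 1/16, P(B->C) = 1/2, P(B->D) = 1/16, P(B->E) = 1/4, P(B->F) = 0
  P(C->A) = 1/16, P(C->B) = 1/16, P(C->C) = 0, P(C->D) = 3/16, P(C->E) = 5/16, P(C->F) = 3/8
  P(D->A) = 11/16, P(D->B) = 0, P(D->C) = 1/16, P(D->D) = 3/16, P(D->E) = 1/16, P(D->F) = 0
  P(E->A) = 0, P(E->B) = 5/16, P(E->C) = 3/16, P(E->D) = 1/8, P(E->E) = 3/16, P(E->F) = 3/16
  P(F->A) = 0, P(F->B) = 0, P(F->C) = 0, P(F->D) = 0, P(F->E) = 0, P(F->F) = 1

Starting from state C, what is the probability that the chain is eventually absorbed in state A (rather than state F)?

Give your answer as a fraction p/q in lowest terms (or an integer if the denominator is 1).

Let a_i = P(absorbed in A | start in state i).
Boundary conditions: a_A = 1, a_F = 0.
For each transient state i, a_i = sum_j P(i->j) * a_j:
  a_B = 1/8*a_A + 1/16*a_B + 1/2*a_C + 1/16*a_D + 1/4*a_E + 0*a_F
  a_C = 1/16*a_A + 1/16*a_B + 0*a_C + 3/16*a_D + 5/16*a_E + 3/8*a_F
  a_D = 11/16*a_A + 0*a_B + 1/16*a_C + 3/16*a_D + 1/16*a_E + 0*a_F
  a_E = 0*a_A + 5/16*a_B + 3/16*a_C + 1/8*a_D + 3/16*a_E + 3/16*a_F

Substituting a_A = 1 and a_F = 0, rearrange to (I - Q) a = r where r[i] = P(i -> A):
  [15/16, -1/2, -1/16, -1/4] . (a_B, a_C, a_D, a_E) = 1/8
  [-1/16, 1, -3/16, -5/16] . (a_B, a_C, a_D, a_E) = 1/16
  [0, -1/16, 13/16, -1/16] . (a_B, a_C, a_D, a_E) = 11/16
  [-5/16, -3/16, -1/8, 13/16] . (a_B, a_C, a_D, a_E) = 0

Solving yields:
  a_B = 14593/27844
  a_C = 11185/27844
  a_D = 25351/27844
  a_E = 6047/13922

Starting state is C, so the absorption probability is a_C = 11185/27844.

Answer: 11185/27844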